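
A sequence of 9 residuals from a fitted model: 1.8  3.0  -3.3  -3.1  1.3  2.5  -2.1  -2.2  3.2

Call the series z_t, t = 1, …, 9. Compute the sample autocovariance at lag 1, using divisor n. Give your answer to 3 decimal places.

-0.251

Mean z̄ = (1.8 + 3.0 − 3.3 − 3.1 + 1.3 + 2.5 − 2.1 − 2.2 + 3.2)/9 = 0.1222
Σ_{t=1}^{8}(z_t−z̄)(z_{t+1}−z̄) = -2.2583
γ_1 = -2.2583 / 9 = -0.251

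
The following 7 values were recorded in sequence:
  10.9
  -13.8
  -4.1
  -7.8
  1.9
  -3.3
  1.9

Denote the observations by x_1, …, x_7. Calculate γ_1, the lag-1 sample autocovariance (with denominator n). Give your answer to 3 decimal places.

-21.251

Mean x̄ = (10.9 − 13.8 − 4.1 − 7.8 + 1.9 − 3.3 + 1.9)/7 = -2.0429
Σ_{t=1}^{6}(x_t−x̄)(x_{t+1}−x̄) = -148.7547
γ_1 = -148.7547 / 7 = -21.251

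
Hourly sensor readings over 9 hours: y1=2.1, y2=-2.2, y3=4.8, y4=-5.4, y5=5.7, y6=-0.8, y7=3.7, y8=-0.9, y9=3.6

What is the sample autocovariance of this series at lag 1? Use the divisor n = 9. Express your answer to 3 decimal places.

Mean ȳ = (2.1 − 2.2 + 4.8 − 5.4 + 5.7 − 0.8 + 3.7 − 0.9 + 3.6)/9 = 1.1778
Σ_{t=1}^{8}(y_t−ȳ)(y_{t+1}−ȳ) = -93.1283
γ_1 = -93.1283 / 9 = -10.348

-10.348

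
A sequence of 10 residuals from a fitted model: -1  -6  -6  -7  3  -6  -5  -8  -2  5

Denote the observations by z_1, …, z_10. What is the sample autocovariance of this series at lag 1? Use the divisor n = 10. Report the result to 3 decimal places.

Mean z̄ = (-1 − 6 − 6 − 7 + 3 − 6 − 5 − 8 − 2 + 5)/10 = -3.3000
Σ_{t=1}^{9}(z_t−z̄)(z_{t+1}−z̄) = -11.9900
γ_1 = -11.9900 / 10 = -1.199

-1.199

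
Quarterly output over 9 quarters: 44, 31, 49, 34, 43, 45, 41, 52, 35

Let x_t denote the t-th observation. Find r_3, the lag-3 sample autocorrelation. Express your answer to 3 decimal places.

Mean x̄ = (44 + 31 + 49 + 34 + 43 + 45 + 41 + 52 + 35)/9 = 41.5556
Numerator Σ_{t=1}^{6}(x_t−x̄)(x_{t+3}−x̄) = -11.3704
Denominator Σ(x_t−x̄)² = 396.2222
r_3 = -11.3704 / 396.2222 = -0.029

-0.029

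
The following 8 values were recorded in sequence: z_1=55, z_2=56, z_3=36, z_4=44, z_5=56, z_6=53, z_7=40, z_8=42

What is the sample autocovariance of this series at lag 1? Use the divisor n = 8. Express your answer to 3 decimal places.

Mean z̄ = (55 + 56 + 36 + 44 + 56 + 53 + 40 + 42)/8 = 47.7500
Deviations: 7.2500, 8.2500, -11.7500, -3.7500, 8.2500, 5.2500, -7.7500, -5.7500
Σ_{t=1}^{7}(z_t−z̄)(z_{t+1}−z̄) = 23.1875
γ_1 = 23.1875 / 8 = 2.898

2.898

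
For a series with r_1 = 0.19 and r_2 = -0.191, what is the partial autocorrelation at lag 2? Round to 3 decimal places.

φ_{22} = (r_2 − r_1²) / (1 − r_1²)
r_1² = (0.19)² = 0.0361
Numerator = -0.191 − 0.0361 = -0.2271; denominator = 1 − 0.0361 = 0.9639
φ_{22} = -0.2271 / 0.9639 = -0.236

-0.236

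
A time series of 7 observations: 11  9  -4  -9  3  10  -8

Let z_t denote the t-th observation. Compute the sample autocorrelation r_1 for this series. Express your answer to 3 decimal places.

0.008

Mean z̄ = (11 + 9 − 4 − 9 + 3 + 10 − 8)/7 = 1.7143
Deviations from mean: 9.2857, 7.2857, -5.7143, -10.7143, 1.2857, 8.2857, -9.7143
Numerator Σ_{t=1}^{6}(z_t−z̄)(z_{t+1}−z̄) = 3.6327
Denominator Σ(z_t−z̄)² = 451.4286
r_1 = 3.6327 / 451.4286 = 0.008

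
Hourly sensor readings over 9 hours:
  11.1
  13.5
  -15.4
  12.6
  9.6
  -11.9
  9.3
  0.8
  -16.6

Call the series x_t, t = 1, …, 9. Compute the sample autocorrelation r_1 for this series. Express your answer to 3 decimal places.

-0.305

Mean x̄ = (11.1 + 13.5 − 15.4 + 12.6 + 9.6 − 11.9 + 9.3 + 0.8 − 16.6)/9 = 1.4444
Numerator Σ_{t=1}^{8}(x_t−x̄)(x_{t+1}−x̄) = -390.6886
Denominator Σ(x_t−x̄)² = 1279.0622
r_1 = -390.6886 / 1279.0622 = -0.305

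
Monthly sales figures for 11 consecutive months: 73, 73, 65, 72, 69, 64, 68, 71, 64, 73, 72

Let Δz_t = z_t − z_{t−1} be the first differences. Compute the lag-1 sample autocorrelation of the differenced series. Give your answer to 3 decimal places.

First differences Δz: 0, -8, 7, -3, -5, 4, 3, -7, 9, -1
Mean of differences = -0.1000
Numerator Σ(Δz_t−Δz̄)(Δz_{t+1}−Δz̄) = -163.0100
Denominator Σ(Δz_t−Δz̄)² = 302.9000
r_1(Δz) = -163.0100 / 302.9000 = -0.538

-0.538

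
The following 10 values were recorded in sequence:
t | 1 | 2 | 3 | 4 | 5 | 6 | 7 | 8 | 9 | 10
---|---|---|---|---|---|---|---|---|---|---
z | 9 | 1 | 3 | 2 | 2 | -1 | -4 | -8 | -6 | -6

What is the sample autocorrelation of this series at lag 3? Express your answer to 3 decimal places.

0.083

Mean z̄ = (9 + 1 + 3 + 2 + 2 − 1 − 4 − 8 − 6 − 6)/10 = -0.8000
Σ(z_t−z̄)(z_{t+3}−z̄) = (27.4400) + (5.0400) + (-0.7600) + (-8.9600) + (-20.1600) + (1.0400) + (16.6400) = 20.2800
Denominator Σ(z_t−z̄)² = 245.6000
r_3 = 20.2800 / 245.6000 = 0.083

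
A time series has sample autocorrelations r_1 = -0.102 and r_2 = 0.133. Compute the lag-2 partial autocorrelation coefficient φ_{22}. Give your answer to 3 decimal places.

φ_{22} = (r_2 − r_1²) / (1 − r_1²)
r_1² = (-0.102)² = 0.010404
Numerator = 0.133 − 0.0104 = 0.1226; denominator = 1 − 0.0104 = 0.9896
φ_{22} = 0.1226 / 0.9896 = 0.124

0.124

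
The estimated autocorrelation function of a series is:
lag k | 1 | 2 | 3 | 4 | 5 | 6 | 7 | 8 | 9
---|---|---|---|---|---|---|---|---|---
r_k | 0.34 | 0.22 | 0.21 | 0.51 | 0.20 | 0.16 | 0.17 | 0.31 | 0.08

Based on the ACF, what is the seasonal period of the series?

The largest autocorrelation is r_4 = 0.51; the remaining lags stay at or below 0.34. The elevated value at lag 1 (0.34), dropping to 0.22 at lag 2, reflects decaying short-term dependence rather than seasonality.
The dominant spike at lag 4 indicates a seasonal period of 4.

4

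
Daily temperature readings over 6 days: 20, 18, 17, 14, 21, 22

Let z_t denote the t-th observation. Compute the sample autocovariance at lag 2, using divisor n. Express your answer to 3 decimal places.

-3.093

Mean z̄ = (20 + 18 + 17 + 14 + 21 + 22)/6 = 18.6667
Deviations: 1.3333, -0.6667, -1.6667, -4.6667, 2.3333, 3.3333
Σ_{t=1}^{4}(z_t−z̄)(z_{t+2}−z̄) = -18.5556
γ_2 = -18.5556 / 6 = -3.093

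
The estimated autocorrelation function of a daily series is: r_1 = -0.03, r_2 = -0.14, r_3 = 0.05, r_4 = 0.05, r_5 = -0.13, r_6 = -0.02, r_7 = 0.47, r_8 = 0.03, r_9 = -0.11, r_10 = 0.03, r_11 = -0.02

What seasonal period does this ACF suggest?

7

The largest autocorrelation is r_7 = 0.47; the remaining lags stay at or below 0.05.
The dominant spike at lag 7 indicates a seasonal period of 7.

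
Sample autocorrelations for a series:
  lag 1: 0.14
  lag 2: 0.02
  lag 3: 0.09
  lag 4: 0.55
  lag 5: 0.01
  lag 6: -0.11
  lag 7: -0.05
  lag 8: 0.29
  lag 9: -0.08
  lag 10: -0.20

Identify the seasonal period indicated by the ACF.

4

The largest autocorrelation is r_4 = 0.55, with a weaker echo at lag 8 (0.29); the remaining lags stay at or below 0.14.
The dominant spike at lag 4 indicates a seasonal period of 4.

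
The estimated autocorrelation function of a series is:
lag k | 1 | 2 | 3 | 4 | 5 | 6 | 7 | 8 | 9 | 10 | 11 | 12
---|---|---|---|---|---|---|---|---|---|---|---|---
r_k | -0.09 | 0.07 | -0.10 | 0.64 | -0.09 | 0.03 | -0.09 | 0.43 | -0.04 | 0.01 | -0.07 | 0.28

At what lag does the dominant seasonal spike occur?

The largest autocorrelation is r_4 = 0.64, with weaker echoes at lags 8 (0.43) and 12 (0.28); the remaining lags stay at or below 0.07.
The dominant spike at lag 4 indicates a seasonal period of 4.

4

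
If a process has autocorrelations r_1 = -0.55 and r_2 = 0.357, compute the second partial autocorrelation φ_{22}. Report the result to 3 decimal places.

0.078

φ_{22} = (r_2 − r_1²) / (1 − r_1²)
r_1² = (-0.55)² = 0.3025
Numerator = 0.357 − 0.3025 = 0.0545; denominator = 1 − 0.3025 = 0.6975
φ_{22} = 0.0545 / 0.6975 = 0.078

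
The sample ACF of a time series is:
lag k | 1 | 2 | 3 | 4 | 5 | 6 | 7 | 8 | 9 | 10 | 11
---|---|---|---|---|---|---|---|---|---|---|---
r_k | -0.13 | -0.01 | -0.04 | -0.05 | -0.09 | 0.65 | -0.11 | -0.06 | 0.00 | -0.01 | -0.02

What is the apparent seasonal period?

The largest autocorrelation is r_6 = 0.65; the remaining lags stay at or below 0.00.
The dominant spike at lag 6 indicates a seasonal period of 6.

6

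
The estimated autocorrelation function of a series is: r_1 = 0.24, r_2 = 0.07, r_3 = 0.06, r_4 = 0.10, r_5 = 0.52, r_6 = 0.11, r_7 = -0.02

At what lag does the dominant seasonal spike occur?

5

The largest autocorrelation is r_5 = 0.52; the remaining lags stay at or below 0.24. The elevated value at lag 1 (0.24), dropping to 0.07 at lag 2, reflects decaying short-term dependence rather than seasonality.
The dominant spike at lag 5 indicates a seasonal period of 5.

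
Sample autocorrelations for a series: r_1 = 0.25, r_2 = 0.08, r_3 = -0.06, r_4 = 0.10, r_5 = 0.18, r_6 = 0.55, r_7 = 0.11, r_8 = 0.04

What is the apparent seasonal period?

6

The largest autocorrelation is r_6 = 0.55; the remaining lags stay at or below 0.25. The elevated value at lag 1 (0.25), dropping to 0.08 at lag 2, reflects decaying short-term dependence rather than seasonality.
The dominant spike at lag 6 indicates a seasonal period of 6.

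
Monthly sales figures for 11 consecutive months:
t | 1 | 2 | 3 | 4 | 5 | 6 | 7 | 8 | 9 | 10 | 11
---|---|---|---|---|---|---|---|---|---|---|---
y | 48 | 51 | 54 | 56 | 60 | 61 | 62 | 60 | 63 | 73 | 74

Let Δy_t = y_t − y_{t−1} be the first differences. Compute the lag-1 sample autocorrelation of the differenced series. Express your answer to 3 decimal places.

First differences Δy: 3, 3, 2, 4, 1, 1, -2, 3, 10, 1
Mean of differences = 2.6000
Numerator Σ(Δy_t−Δȳ)(Δy_{t+1}−Δȳ) = -3.9600
Denominator Σ(Δy_t−Δȳ)² = 86.4000
r_1(Δy) = -3.9600 / 86.4000 = -0.046

-0.046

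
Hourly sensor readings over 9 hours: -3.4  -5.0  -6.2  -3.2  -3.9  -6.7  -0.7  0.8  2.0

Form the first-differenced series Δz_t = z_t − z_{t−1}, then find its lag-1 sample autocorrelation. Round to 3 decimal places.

First differences Δz: -1.6, -1.2, 3.0, -0.7, -2.8, 6.0, 1.5, 1.2
Mean of differences = 0.6750
Numerator Σ(Δz_t−Δz̄)(Δz_{t+1}−Δz̄) = -12.1906
Denominator Σ(Δz_t−Δz̄)² = 57.3750
r_1(Δz) = -12.1906 / 57.3750 = -0.212

-0.212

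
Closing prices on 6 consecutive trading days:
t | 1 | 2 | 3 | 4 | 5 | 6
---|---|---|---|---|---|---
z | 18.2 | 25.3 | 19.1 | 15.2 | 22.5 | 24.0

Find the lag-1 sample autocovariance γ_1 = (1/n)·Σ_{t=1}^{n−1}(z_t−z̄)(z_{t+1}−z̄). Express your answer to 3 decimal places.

-2.335

Mean z̄ = (18.2 + 25.3 + 19.1 + 15.2 + 22.5 + 24.0)/6 = 20.7167
Σ_{t=1}^{5}(z_t−z̄)(z_{t+1}−z̄) = -14.0086
γ_1 = -14.0086 / 6 = -2.335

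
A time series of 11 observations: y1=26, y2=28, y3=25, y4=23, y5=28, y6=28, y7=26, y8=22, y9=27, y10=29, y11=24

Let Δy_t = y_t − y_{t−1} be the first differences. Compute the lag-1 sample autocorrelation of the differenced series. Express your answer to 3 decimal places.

-0.189

First differences Δy: 2, -3, -2, 5, 0, -2, -4, 5, 2, -5
Mean of differences = -0.2000
Numerator Σ(Δy_t−Δȳ)(Δy_{t+1}−Δȳ) = -21.8400
Denominator Σ(Δy_t−Δȳ)² = 115.6000
r_1(Δy) = -21.8400 / 115.6000 = -0.189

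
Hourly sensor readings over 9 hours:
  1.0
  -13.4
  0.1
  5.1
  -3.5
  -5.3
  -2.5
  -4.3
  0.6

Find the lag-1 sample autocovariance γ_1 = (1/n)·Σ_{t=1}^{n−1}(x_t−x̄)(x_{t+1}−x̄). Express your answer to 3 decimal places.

-6.322

Mean x̄ = (1.0 − 13.4 + 0.1 + 5.1 − 3.5 − 5.3 − 2.5 − 4.3 + 0.6)/9 = -2.4667
Σ_{t=1}^{8}(x_t−x̄)(x_{t+1}−x̄) = -56.9011
γ_1 = -56.9011 / 9 = -6.322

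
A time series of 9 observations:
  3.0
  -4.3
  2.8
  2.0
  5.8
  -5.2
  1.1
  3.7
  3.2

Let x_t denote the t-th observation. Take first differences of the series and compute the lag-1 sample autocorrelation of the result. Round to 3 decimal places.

-0.547

First differences Δx: -7.3, 7.1, -0.8, 3.8, -11.0, 6.3, 2.6, -0.5
Mean of differences = 0.0250
Numerator Σ(Δx_t−Δx̄)(Δx_{t+1}−Δx̄) = -156.7706
Denominator Σ(Δx_t−Δx̄)² = 286.4750
r_1(Δx) = -156.7706 / 286.4750 = -0.547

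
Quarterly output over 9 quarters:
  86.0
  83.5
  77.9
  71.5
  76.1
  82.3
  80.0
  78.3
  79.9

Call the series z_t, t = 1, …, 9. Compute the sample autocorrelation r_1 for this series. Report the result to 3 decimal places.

0.345

Mean z̄ = (86.0 + 83.5 + 77.9 + 71.5 + 76.1 + 82.3 + 80.0 + 78.3 + 79.9)/9 = 79.5000
Numerator Σ_{t=1}^{8}(z_t−z̄)(z_{t+1}−z̄) = 50.4000
Denominator Σ(z_t−z̄)² = 146.0600
r_1 = 50.4000 / 146.0600 = 0.345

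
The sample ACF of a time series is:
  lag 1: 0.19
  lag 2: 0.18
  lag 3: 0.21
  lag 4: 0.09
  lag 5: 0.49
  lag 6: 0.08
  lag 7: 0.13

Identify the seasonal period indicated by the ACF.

5

The largest autocorrelation is r_5 = 0.49; the remaining lags stay at or below 0.21.
The dominant spike at lag 5 indicates a seasonal period of 5.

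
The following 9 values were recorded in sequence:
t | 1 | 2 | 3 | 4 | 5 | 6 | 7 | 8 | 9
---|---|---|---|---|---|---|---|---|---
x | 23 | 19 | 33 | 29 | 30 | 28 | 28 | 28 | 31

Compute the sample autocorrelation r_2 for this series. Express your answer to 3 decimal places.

-0.150

Mean x̄ = (23 + 19 + 33 + 29 + 30 + 28 + 28 + 28 + 31)/9 = 27.6667
Σ(x_t−x̄)(x_{t+2}−x̄) = (-24.8889) + (-11.5556) + (12.4444) + (0.4444) + (0.7778) + (0.1111) + (1.1111) = -21.5556
Denominator Σ(x_t−x̄)² = 144.0000
r_2 = -21.5556 / 144.0000 = -0.150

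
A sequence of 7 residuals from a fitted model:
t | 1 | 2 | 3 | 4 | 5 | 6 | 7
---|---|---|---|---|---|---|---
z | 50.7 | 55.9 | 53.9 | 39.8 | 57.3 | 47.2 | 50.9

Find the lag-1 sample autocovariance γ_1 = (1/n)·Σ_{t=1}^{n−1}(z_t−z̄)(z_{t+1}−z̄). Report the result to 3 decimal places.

Mean z̄ = (50.7 + 55.9 + 53.9 + 39.8 + 57.3 + 47.2 + 50.9)/7 = 50.8143
Σ_{t=1}^{6}(z_t−z̄)(z_{t+1}−z̄) = -114.0616
γ_1 = -114.0616 / 7 = -16.295

-16.295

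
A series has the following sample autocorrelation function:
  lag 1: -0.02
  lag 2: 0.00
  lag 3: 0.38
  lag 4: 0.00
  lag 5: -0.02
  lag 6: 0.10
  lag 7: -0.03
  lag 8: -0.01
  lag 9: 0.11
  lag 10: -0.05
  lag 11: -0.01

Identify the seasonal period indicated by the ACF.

3

The largest autocorrelation is r_3 = 0.38; the remaining lags stay at or below 0.11.
The dominant spike at lag 3 indicates a seasonal period of 3.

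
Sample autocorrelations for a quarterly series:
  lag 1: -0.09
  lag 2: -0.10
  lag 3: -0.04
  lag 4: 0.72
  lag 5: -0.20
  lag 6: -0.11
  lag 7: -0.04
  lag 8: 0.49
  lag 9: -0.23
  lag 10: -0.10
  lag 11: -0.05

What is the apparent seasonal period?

4

The largest autocorrelation is r_4 = 0.72, with a weaker echo at lag 8 (0.49); the remaining lags stay at or below -0.04.
The dominant spike at lag 4 indicates a seasonal period of 4.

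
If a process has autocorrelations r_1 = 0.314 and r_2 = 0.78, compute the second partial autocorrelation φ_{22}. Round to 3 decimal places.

0.756

φ_{22} = (r_2 − r_1²) / (1 − r_1²)
r_1² = (0.314)² = 0.098596
Numerator = 0.78 − 0.0986 = 0.6814; denominator = 1 − 0.0986 = 0.9014
φ_{22} = 0.6814 / 0.9014 = 0.756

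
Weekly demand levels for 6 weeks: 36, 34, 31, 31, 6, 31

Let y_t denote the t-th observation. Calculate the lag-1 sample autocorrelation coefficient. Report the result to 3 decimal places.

-0.091

Mean ȳ = (36 + 34 + 31 + 31 + 6 + 31)/6 = 28.1667
Deviations from mean: 7.8333, 5.8333, 2.8333, 2.8333, -22.1667, 2.8333
Σ(y_t−ȳ)(y_{t+1}−ȳ) = (45.6944) + (16.5278) + (8.0278) + (-62.8056) + (-62.8056) = -55.3611
Denominator Σ(y_t−ȳ)² = 610.8333
r_1 = -55.3611 / 610.8333 = -0.091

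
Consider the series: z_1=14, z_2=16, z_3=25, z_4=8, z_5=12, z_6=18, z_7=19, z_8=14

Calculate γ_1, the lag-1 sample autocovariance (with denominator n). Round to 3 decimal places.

Mean z̄ = (14 + 16 + 25 + 8 + 12 + 18 + 19 + 14)/8 = 15.7500
Σ_{t=1}^{7}(z_t−z̄)(z_{t+1}−z̄) = -47.5625
γ_1 = -47.5625 / 8 = -5.945

-5.945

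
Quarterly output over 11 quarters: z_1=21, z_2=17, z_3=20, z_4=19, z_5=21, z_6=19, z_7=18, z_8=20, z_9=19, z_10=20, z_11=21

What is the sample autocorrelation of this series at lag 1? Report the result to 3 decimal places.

Mean z̄ = (21 + 17 + 20 + 19 + 21 + 19 + 18 + 20 + 19 + 20 + 21)/11 = 19.5455
Numerator Σ_{t=1}^{10}(z_t−z̄)(z_{t+1}−z̄) = -6.3884
Denominator Σ(z_t−z̄)² = 16.7273
r_1 = -6.3884 / 16.7273 = -0.382

-0.382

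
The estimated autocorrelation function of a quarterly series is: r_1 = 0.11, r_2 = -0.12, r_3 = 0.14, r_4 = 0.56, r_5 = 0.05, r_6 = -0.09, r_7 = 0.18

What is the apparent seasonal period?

The largest autocorrelation is r_4 = 0.56; the remaining lags stay at or below 0.18.
The dominant spike at lag 4 indicates a seasonal period of 4.

4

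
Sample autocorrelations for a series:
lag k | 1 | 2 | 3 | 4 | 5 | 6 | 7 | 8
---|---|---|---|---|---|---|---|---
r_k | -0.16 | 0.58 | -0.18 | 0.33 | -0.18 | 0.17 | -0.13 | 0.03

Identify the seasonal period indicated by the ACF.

2

The largest autocorrelation is r_2 = 0.58, with weaker echoes at lags 4 (0.33) and 6 (0.17); the remaining lags stay at or below 0.03.
The dominant spike at lag 2 indicates a seasonal period of 2.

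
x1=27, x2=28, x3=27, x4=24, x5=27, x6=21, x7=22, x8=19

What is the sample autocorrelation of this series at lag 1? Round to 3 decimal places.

Mean x̄ = (27 + 28 + 27 + 24 + 27 + 21 + 22 + 19)/8 = 24.3750
Deviations from mean: 2.6250, 3.6250, 2.6250, -0.3750, 2.6250, -3.3750, -2.3750, -5.3750
Σ(x_t−x̄)(x_{t+1}−x̄) = (9.5156) + (9.5156) + (-0.9844) + (-0.9844) + (-8.8594) + (8.0156) + (12.7656) = 28.9844
Denominator Σ(x_t−x̄)² = 79.8750
r_1 = 28.9844 / 79.8750 = 0.363

0.363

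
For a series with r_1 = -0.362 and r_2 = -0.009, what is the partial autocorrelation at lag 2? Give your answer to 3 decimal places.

-0.161

φ_{22} = (r_2 − r_1²) / (1 − r_1²)
r_1² = (-0.362)² = 0.131044
Numerator = -0.009 − 0.1310 = -0.1400; denominator = 1 − 0.1310 = 0.8690
φ_{22} = -0.1400 / 0.8690 = -0.161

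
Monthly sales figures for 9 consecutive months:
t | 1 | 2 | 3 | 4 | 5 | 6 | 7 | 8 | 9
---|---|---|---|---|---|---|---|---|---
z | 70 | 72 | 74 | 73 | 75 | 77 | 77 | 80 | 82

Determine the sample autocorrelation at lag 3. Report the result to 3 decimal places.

Mean z̄ = (70 + 72 + 74 + 73 + 75 + 77 + 77 + 80 + 82)/9 = 75.5556
Σ(z_t−z̄)(z_{t+3}−z̄) = (14.1975) + (1.9753) + (-2.2469) + (-3.6914) + (-2.4691) + (9.3086) = 17.0741
Denominator Σ(z_t−z̄)² = 118.2222
r_3 = 17.0741 / 118.2222 = 0.144

0.144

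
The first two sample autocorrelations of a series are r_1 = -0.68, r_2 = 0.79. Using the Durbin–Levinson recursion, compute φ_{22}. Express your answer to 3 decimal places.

φ_{22} = (r_2 − r_1²) / (1 − r_1²)
r_1² = (-0.68)² = 0.4624
Numerator = 0.79 − 0.4624 = 0.3276; denominator = 1 − 0.4624 = 0.5376
φ_{22} = 0.3276 / 0.5376 = 0.609

0.609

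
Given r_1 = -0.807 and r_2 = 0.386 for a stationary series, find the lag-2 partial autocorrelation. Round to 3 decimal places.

-0.761

φ_{22} = (r_2 − r_1²) / (1 − r_1²)
r_1² = (-0.807)² = 0.651249
Numerator = 0.386 − 0.6512 = -0.2652; denominator = 1 − 0.6512 = 0.3488
φ_{22} = -0.2652 / 0.3488 = -0.761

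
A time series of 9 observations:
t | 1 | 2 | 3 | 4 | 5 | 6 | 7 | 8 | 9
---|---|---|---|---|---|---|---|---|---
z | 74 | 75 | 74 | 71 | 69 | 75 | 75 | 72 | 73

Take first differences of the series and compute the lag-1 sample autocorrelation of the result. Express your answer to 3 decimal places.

-0.121

First differences Δz: 1, -1, -3, -2, 6, 0, -3, 1
Mean of differences = -0.1250
Numerator Σ(Δz_t−Δz̄)(Δz_{t+1}−Δz̄) = -7.3906
Denominator Σ(Δz_t−Δz̄)² = 60.8750
r_1(Δz) = -7.3906 / 60.8750 = -0.121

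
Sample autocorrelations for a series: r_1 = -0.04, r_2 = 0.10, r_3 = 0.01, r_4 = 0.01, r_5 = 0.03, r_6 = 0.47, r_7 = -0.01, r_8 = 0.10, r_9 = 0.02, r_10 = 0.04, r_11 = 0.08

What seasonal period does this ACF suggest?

The largest autocorrelation is r_6 = 0.47; the remaining lags stay at or below 0.10.
The dominant spike at lag 6 indicates a seasonal period of 6.

6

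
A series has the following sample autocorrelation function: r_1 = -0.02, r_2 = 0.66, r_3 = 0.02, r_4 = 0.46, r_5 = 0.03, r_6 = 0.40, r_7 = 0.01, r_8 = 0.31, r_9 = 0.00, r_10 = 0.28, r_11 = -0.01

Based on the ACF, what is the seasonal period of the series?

The largest autocorrelation is r_2 = 0.66, with weaker echoes at lags 4 (0.46), 6 (0.40), 8 (0.31) and 10 (0.28); the remaining lags stay at or below 0.03.
The dominant spike at lag 2 indicates a seasonal period of 2.

2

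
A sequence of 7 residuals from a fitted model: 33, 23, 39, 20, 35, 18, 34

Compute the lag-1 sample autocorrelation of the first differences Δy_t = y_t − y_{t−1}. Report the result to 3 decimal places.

-0.858

First differences Δy: -10, 16, -19, 15, -17, 16
Mean of differences = 0.1667
Numerator Σ(Δy_t−Δȳ)(Δy_{t+1}−Δȳ) = -1275.1944
Denominator Σ(Δy_t−Δȳ)² = 1486.8333
r_1(Δy) = -1275.1944 / 1486.8333 = -0.858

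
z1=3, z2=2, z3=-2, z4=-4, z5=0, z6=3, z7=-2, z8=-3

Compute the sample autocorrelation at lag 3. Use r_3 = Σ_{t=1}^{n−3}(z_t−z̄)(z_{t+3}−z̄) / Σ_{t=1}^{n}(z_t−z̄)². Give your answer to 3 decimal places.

-0.221

Mean z̄ = (3 + 2 − 2 − 4 + 0 + 3 − 2 − 3)/8 = -0.3750
Deviations from mean: 3.3750, 2.3750, -1.6250, -3.6250, 0.3750, 3.3750, -1.6250, -2.6250
Σ(z_t−z̄)(z_{t+3}−z̄) = (-12.2344) + (0.8906) + (-5.4844) + (5.8906) + (-0.9844) = -11.9219
Denominator Σ(z_t−z̄)² = 53.8750
r_3 = -11.9219 / 53.8750 = -0.221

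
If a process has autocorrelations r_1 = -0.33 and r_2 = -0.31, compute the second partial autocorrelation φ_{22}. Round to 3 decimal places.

φ_{22} = (r_2 − r_1²) / (1 − r_1²)
r_1² = (-0.33)² = 0.1089
Numerator = -0.31 − 0.1089 = -0.4189; denominator = 1 − 0.1089 = 0.8911
φ_{22} = -0.4189 / 0.8911 = -0.470

-0.470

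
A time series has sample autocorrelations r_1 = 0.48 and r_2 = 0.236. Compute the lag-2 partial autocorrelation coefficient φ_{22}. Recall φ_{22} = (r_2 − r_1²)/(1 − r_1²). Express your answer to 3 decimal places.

φ_{22} = (r_2 − r_1²) / (1 − r_1²)
r_1² = (0.48)² = 0.2304
Numerator = 0.236 − 0.2304 = 0.0056; denominator = 1 − 0.2304 = 0.7696
φ_{22} = 0.0056 / 0.7696 = 0.007

0.007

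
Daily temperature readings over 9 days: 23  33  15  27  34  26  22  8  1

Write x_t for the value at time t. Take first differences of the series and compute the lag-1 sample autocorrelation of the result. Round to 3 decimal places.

-0.293

First differences Δx: 10, -18, 12, 7, -8, -4, -14, -7
Mean of differences = -2.7500
Numerator Σ(Δx_t−Δx̄)(Δx_{t+1}−Δx̄) = -258.3125
Denominator Σ(Δx_t−Δx̄)² = 881.5000
r_1(Δx) = -258.3125 / 881.5000 = -0.293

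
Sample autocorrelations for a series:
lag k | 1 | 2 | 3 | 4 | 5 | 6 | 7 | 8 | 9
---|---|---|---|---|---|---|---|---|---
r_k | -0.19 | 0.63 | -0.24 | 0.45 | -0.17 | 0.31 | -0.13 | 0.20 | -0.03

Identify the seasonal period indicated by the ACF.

2

The largest autocorrelation is r_2 = 0.63, with weaker echoes at lags 4 (0.45), 6 (0.31) and 8 (0.20); the remaining lags stay at or below -0.03.
The dominant spike at lag 2 indicates a seasonal period of 2.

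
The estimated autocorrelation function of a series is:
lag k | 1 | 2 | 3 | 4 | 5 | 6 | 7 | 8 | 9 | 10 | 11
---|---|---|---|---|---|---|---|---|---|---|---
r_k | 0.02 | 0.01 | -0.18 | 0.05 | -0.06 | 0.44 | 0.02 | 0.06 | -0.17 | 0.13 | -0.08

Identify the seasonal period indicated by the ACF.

6

The largest autocorrelation is r_6 = 0.44; the remaining lags stay at or below 0.13.
The dominant spike at lag 6 indicates a seasonal period of 6.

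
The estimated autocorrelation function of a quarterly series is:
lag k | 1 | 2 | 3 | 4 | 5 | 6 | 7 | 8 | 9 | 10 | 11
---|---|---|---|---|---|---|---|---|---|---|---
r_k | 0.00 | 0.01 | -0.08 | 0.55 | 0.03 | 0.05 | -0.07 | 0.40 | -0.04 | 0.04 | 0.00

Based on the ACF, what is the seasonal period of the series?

4

The largest autocorrelation is r_4 = 0.55, with a weaker echo at lag 8 (0.40); the remaining lags stay at or below 0.05.
The dominant spike at lag 4 indicates a seasonal period of 4.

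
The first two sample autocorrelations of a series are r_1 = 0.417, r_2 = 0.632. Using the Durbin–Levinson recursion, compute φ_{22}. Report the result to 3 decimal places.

0.555

φ_{22} = (r_2 − r_1²) / (1 − r_1²)
r_1² = (0.417)² = 0.173889
Numerator = 0.632 − 0.1739 = 0.4581; denominator = 1 − 0.1739 = 0.8261
φ_{22} = 0.4581 / 0.8261 = 0.555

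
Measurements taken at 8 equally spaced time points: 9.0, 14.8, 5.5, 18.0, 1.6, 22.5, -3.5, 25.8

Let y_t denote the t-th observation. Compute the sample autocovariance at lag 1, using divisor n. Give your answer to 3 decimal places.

-77.212

Mean ȳ = (9.0 + 14.8 + 5.5 + 18.0 + 1.6 + 22.5 − 3.5 + 25.8)/8 = 11.7125
Deviations: -2.7125, 3.0875, -6.2125, 6.2875, -10.1125, 10.7875, -15.2125, 14.0875
Σ_{t=1}^{7}(y_t−ȳ)(y_{t+1}−ȳ) = -617.6989
γ_1 = -617.6989 / 8 = -77.212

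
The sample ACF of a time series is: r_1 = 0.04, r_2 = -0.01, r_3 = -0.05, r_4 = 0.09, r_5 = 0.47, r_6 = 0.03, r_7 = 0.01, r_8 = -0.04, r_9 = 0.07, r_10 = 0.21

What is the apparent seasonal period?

5

The largest autocorrelation is r_5 = 0.47, with a weaker echo at lag 10 (0.21); the remaining lags stay at or below 0.09.
The dominant spike at lag 5 indicates a seasonal period of 5.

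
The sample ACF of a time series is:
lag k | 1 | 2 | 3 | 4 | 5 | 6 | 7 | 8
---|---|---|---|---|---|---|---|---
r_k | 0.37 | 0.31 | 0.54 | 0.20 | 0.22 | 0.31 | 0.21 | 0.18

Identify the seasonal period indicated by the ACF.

The largest autocorrelation is r_3 = 0.54; the remaining lags stay at or below 0.37. The elevated value at lag 1 (0.37), dropping to 0.31 at lag 2, reflects decaying short-term dependence rather than seasonality.
The dominant spike at lag 3 indicates a seasonal period of 3.

3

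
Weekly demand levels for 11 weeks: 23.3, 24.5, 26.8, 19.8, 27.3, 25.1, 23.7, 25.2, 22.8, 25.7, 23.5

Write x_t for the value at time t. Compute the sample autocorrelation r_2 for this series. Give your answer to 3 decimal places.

0.064

Mean x̄ = (23.3 + 24.5 + 26.8 + 19.8 + 27.3 + 25.1 + 23.7 + 25.2 + 22.8 + 25.7 + 23.5)/11 = 24.3364
Numerator Σ_{t=1}^{9}(x_t−x̄)(x_{t+2}−x̄) = 2.7555
Denominator Σ(x_t−x̄)² = 43.1855
r_2 = 2.7555 / 43.1855 = 0.064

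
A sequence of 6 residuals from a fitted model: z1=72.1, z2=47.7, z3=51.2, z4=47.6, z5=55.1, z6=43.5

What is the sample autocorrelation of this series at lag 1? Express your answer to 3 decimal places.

-0.221

Mean z̄ = (72.1 + 47.7 + 51.2 + 47.6 + 55.1 + 43.5)/6 = 52.8667
Deviations from mean: 19.2333, -5.1667, -1.6667, -5.2667, 2.2333, -9.3667
Σ(z_t−z̄)(z_{t+1}−z̄) = (-99.3722) + (8.6111) + (8.7778) + (-11.7622) + (-20.9189) = -114.6644
Denominator Σ(z_t−z̄)² = 519.8533
r_1 = -114.6644 / 519.8533 = -0.221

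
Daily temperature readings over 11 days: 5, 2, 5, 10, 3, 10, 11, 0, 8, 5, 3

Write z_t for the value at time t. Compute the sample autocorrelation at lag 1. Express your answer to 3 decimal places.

Mean z̄ = (5 + 2 + 5 + 10 + 3 + 10 + 11 + 0 + 8 + 5 + 3)/11 = 5.6364
Numerator Σ_{t=1}^{10}(z_t−z̄)(z_{t+1}−z̄) = -41.1322
Denominator Σ(z_t−z̄)² = 132.5455
r_1 = -41.1322 / 132.5455 = -0.310

-0.310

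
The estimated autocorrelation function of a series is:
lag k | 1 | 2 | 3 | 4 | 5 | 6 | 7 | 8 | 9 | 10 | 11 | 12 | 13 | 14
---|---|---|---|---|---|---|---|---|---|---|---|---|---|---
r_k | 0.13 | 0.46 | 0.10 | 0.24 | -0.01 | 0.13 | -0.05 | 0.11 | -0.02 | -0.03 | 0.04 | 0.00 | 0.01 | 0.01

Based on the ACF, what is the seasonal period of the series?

The largest autocorrelation is r_2 = 0.46, with a weaker echo at lag 4 (0.24); the remaining lags stay at or below 0.13.
The dominant spike at lag 2 indicates a seasonal period of 2.

2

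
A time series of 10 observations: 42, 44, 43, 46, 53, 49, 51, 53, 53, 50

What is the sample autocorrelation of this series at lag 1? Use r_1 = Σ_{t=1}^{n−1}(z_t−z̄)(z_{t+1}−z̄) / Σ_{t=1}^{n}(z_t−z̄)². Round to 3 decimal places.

0.586

Mean z̄ = (42 + 44 + 43 + 46 + 53 + 49 + 51 + 53 + 53 + 50)/10 = 48.4000
Numerator Σ_{t=1}^{9}(z_t−z̄)(z_{t+1}−z̄) = 98.6400
Denominator Σ(z_t−z̄)² = 168.4000
r_1 = 98.6400 / 168.4000 = 0.586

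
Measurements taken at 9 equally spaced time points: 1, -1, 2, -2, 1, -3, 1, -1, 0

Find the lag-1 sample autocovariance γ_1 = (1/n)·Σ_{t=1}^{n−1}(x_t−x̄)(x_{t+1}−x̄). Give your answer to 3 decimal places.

-1.857

Mean x̄ = (1 − 1 + 2 − 2 + 1 − 3 + 1 − 1 + 0)/9 = -0.2222
Σ_{t=1}^{8}(x_t−x̄)(x_{t+1}−x̄) = -16.7160
γ_1 = -16.7160 / 9 = -1.857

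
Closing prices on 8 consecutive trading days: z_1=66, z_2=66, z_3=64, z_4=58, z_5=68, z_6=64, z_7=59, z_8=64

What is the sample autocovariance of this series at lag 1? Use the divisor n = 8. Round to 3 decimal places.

-2.752

Mean z̄ = (66 + 66 + 64 + 58 + 68 + 64 + 59 + 64)/8 = 63.6250
Deviations: 2.3750, 2.3750, 0.3750, -5.6250, 4.3750, 0.3750, -4.6250, 0.3750
Σ_{t=1}^{7}(z_t−z̄)(z_{t+1}−z̄) = -22.0156
γ_1 = -22.0156 / 8 = -2.752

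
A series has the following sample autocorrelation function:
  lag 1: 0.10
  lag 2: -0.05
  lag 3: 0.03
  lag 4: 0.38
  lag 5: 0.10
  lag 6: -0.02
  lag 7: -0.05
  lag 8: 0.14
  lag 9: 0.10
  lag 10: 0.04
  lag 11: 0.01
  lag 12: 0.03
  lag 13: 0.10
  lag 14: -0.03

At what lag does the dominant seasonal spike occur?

The largest autocorrelation is r_4 = 0.38; the remaining lags stay at or below 0.14.
The dominant spike at lag 4 indicates a seasonal period of 4.

4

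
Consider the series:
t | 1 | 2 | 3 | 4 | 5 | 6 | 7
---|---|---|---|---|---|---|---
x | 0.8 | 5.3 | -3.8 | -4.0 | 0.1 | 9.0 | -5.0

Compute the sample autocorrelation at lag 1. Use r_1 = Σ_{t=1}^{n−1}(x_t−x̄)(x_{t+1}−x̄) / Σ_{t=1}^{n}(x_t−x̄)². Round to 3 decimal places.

Mean x̄ = (0.8 + 5.3 − 3.8 − 4.0 + 0.1 + 9.0 − 5.0)/7 = 0.3429
Σ(x_t−x̄)(x_{t+1}−x̄) = (2.2661) + (-20.5367) + (17.9918) + (1.0547) + (-2.1024) + (-46.2539) = -47.5804
Denominator Σ(x_t−x̄)² = 164.3571
r_1 = -47.5804 / 164.3571 = -0.289

-0.289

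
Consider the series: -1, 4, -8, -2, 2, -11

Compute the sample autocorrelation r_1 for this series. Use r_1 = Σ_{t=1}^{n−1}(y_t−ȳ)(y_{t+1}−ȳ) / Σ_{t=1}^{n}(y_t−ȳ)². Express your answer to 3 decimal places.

Mean ȳ = (-1 + 4 − 8 − 2 + 2 − 11)/6 = -2.6667
Deviations from mean: 1.6667, 6.6667, -5.3333, 0.6667, 4.6667, -8.3333
Σ(y_t−ȳ)(y_{t+1}−ȳ) = (11.1111) + (-35.5556) + (-3.5556) + (3.1111) + (-38.8889) = -63.7778
Denominator Σ(y_t−ȳ)² = 167.3333
r_1 = -63.7778 / 167.3333 = -0.381

-0.381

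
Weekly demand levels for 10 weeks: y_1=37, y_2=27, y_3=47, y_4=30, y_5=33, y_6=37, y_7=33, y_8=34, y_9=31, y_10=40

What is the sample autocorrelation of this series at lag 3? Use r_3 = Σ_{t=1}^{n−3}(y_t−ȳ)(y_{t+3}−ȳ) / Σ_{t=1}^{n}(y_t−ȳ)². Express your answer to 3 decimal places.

0.080

Mean ȳ = (37 + 27 + 47 + 30 + 33 + 37 + 33 + 34 + 31 + 40)/10 = 34.9000
Numerator Σ_{t=1}^{7}(y_t−ȳ)(y_{t+3}−ȳ) = 23.2700
Denominator Σ(y_t−ȳ)² = 290.9000
r_3 = 23.2700 / 290.9000 = 0.080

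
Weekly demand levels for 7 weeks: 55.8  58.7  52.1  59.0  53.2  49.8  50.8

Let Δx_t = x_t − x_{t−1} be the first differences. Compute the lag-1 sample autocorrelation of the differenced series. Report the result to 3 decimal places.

First differences Δx: 2.9, -6.6, 6.9, -5.8, -3.4, 1.0
Mean of differences = -0.8333
Numerator Σ(Δx_t−Δx̄)(Δx_{t+1}−Δx̄) = -96.4911
Denominator Σ(Δx_t−Δx̄)² = 141.6133
r_1(Δx) = -96.4911 / 141.6133 = -0.681

-0.681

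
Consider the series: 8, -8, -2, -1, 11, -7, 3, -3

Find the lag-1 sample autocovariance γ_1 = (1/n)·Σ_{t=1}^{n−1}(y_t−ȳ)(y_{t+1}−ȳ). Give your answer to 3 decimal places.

Mean ȳ = (8 − 8 − 2 − 1 + 11 − 7 + 3 − 3)/8 = 0.1250
Deviations: 7.8750, -8.1250, -2.1250, -1.1250, 10.8750, -7.1250, 2.8750, -3.1250
Σ_{t=1}^{7}(y_t−ȳ)(y_{t+1}−ȳ) = -163.5156
γ_1 = -163.5156 / 8 = -20.439

-20.439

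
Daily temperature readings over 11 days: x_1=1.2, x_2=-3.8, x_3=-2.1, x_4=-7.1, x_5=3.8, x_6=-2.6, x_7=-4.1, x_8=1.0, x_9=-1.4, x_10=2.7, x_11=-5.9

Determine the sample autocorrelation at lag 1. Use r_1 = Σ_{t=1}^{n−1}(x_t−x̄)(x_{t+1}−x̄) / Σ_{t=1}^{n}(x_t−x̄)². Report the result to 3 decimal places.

-0.474

Mean x̄ = (1.2 − 3.8 − 2.1 − 7.1 + 3.8 − 2.6 − 4.1 + 1.0 − 1.4 + 2.7 − 5.9)/11 = -1.6636
Numerator Σ_{t=1}^{10}(x_t−x̄)(x_{t+1}−x̄) = -58.4731
Denominator Σ(x_t−x̄)² = 123.3255
r_1 = -58.4731 / 123.3255 = -0.474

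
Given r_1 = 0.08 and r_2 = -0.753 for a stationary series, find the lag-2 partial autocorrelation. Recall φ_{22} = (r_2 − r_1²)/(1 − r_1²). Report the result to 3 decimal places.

-0.764

φ_{22} = (r_2 − r_1²) / (1 − r_1²)
r_1² = (0.08)² = 0.0064
Numerator = -0.753 − 0.0064 = -0.7594; denominator = 1 − 0.0064 = 0.9936
φ_{22} = -0.7594 / 0.9936 = -0.764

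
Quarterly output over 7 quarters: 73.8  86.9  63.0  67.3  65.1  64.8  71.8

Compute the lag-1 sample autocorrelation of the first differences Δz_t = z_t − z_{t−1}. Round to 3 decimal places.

First differences Δz: 13.1, -23.9, 4.3, -2.2, -0.3, 7.0
Mean of differences = -0.3333
Numerator Σ(Δz_t−Δz̄)(Δz_{t+1}−Δz̄) = -434.2378
Denominator Σ(Δz_t−Δz̄)² = 814.5733
r_1(Δz) = -434.2378 / 814.5733 = -0.533

-0.533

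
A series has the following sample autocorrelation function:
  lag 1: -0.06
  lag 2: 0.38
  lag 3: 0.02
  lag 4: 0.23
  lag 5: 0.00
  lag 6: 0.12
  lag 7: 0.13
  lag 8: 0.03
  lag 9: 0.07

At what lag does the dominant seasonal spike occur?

The largest autocorrelation is r_2 = 0.38, with a weaker echo at lag 4 (0.23); the remaining lags stay at or below 0.13.
The dominant spike at lag 2 indicates a seasonal period of 2.

2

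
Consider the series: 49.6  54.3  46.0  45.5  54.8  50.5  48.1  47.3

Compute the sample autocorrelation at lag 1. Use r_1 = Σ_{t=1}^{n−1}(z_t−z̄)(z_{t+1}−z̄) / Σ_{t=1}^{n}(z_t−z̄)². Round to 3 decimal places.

-0.190

Mean z̄ = (49.6 + 54.3 + 46.0 + 45.5 + 54.8 + 50.5 + 48.1 + 47.3)/8 = 49.5125
Deviations from mean: 0.0875, 4.7875, -3.5125, -4.0125, 5.2875, 0.9875, -1.4125, -2.2125
Numerator Σ_{t=1}^{7}(z_t−z̄)(z_{t+1}−z̄) = -16.5677
Denominator Σ(z_t−z̄)² = 87.1888
r_1 = -16.5677 / 87.1888 = -0.190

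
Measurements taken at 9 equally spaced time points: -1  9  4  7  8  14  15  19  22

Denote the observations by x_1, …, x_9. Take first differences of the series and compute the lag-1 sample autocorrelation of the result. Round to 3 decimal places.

First differences Δx: 10, -5, 3, 1, 6, 1, 4, 3
Mean of differences = 2.8750
Numerator Σ(Δx_t−Δx̄)(Δx_{t+1}−Δx̄) = -71.0156
Denominator Σ(Δx_t−Δx̄)² = 130.8750
r_1(Δx) = -71.0156 / 130.8750 = -0.543

-0.543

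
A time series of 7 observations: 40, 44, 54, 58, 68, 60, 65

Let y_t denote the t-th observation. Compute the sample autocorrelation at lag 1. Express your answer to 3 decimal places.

0.496

Mean ȳ = (40 + 44 + 54 + 58 + 68 + 60 + 65)/7 = 55.5714
Deviations from mean: -15.5714, -11.5714, -1.5714, 2.4286, 12.4286, 4.4286, 9.4286
Numerator Σ_{t=1}^{6}(y_t−ȳ)(y_{t+1}−ȳ) = 321.5306
Denominator Σ(y_t−ȳ)² = 647.7143
r_1 = 321.5306 / 647.7143 = 0.496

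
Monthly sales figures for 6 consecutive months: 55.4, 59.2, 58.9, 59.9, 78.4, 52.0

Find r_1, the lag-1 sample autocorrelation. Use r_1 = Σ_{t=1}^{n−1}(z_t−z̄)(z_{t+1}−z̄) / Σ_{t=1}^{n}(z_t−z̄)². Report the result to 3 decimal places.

Mean z̄ = (55.4 + 59.2 + 58.9 + 59.9 + 78.4 + 52.0)/6 = 60.6333
Deviations from mean: -5.2333, -1.4333, -1.7333, -0.7333, 17.7667, -8.6333
Σ(z_t−z̄)(z_{t+1}−z̄) = (7.5011) + (2.4844) + (1.2711) + (-13.0289) + (-153.3856) = -155.1578
Denominator Σ(z_t−z̄)² = 423.1733
r_1 = -155.1578 / 423.1733 = -0.367

-0.367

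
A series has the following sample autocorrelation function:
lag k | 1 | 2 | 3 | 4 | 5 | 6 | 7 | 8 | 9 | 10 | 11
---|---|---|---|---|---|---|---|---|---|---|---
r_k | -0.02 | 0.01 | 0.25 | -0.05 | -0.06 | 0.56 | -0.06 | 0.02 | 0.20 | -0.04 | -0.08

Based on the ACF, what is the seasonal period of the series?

6

The largest autocorrelation is r_6 = 0.56; the remaining lags stay at or below 0.25.
The dominant spike at lag 6 indicates a seasonal period of 6.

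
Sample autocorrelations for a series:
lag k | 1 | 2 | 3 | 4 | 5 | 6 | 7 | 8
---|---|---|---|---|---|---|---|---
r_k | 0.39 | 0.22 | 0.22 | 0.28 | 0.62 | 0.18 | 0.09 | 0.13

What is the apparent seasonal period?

5

The largest autocorrelation is r_5 = 0.62; the remaining lags stay at or below 0.39. The elevated value at lag 1 (0.39), dropping to 0.22 at lag 2, reflects decaying short-term dependence rather than seasonality.
The dominant spike at lag 5 indicates a seasonal period of 5.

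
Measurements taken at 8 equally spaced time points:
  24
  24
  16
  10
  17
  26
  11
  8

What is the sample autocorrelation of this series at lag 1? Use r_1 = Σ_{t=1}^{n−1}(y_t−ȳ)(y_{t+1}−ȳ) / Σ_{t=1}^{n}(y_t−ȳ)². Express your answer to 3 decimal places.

0.142

Mean ȳ = (24 + 24 + 16 + 10 + 17 + 26 + 11 + 8)/8 = 17.0000
Σ(y_t−ȳ)(y_{t+1}−ȳ) = (49.0000) + (-7.0000) + (7.0000) + (0.0000) + (0.0000) + (-54.0000) + (54.0000) = 49.0000
Denominator Σ(y_t−ȳ)² = 346.0000
r_1 = 49.0000 / 346.0000 = 0.142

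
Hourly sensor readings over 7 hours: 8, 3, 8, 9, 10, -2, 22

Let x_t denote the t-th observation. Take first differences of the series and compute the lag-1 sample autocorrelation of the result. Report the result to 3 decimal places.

First differences Δx: -5, 5, 1, 1, -12, 24
Mean of differences = 2.3333
Numerator Σ(Δx_t−Δx̄)(Δx_{t+1}−Δx̄) = -312.7778
Denominator Σ(Δx_t−Δx̄)² = 739.3333
r_1(Δx) = -312.7778 / 739.3333 = -0.423

-0.423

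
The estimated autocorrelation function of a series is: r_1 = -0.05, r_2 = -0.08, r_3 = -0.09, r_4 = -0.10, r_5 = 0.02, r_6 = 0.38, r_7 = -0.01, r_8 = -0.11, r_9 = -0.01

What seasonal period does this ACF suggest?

The largest autocorrelation is r_6 = 0.38; the remaining lags stay at or below 0.02.
The dominant spike at lag 6 indicates a seasonal period of 6.

6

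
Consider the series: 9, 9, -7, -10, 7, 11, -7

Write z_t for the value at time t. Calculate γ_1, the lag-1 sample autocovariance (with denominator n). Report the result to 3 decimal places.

-0.297

Mean z̄ = (9 + 9 − 7 − 10 + 7 + 11 − 7)/7 = 1.7143
Σ_{t=1}^{6}(z_t−z̄)(z_{t+1}−z̄) = -2.0816
γ_1 = -2.0816 / 7 = -0.297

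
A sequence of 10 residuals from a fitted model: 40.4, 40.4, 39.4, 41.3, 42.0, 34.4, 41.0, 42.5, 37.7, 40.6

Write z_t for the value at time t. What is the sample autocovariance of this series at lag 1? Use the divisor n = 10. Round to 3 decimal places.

-1.973

Mean z̄ = (40.4 + 40.4 + 39.4 + 41.3 + 42.0 + 34.4 + 41.0 + 42.5 + 37.7 + 40.6)/10 = 39.9700
Σ_{t=1}^{9}(z_t−z̄)(z_{t+1}−z̄) = -19.7299
γ_1 = -19.7299 / 10 = -1.973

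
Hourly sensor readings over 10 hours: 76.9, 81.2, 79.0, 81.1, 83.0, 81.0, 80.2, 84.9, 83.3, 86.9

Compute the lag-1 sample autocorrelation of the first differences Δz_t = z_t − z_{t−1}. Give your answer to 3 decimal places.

-0.526

First differences Δz: 4.3, -2.2, 2.1, 1.9, -2.0, -0.8, 4.7, -1.6, 3.6
Mean of differences = 1.1111
Numerator Σ(Δz_t−Δz̄)(Δz_{t+1}−Δz̄) = -32.8979
Denominator Σ(Δz_t−Δz̄)² = 62.4889
r_1(Δz) = -32.8979 / 62.4889 = -0.526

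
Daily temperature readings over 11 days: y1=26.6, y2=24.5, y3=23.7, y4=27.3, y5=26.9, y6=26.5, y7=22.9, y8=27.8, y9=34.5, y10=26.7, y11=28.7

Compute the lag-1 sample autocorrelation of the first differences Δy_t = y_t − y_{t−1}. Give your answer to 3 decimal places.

First differences Δy: -2.1, -0.8, 3.6, -0.4, -0.4, -3.6, 4.9, 6.7, -7.8, 2.0
Mean of differences = 0.2100
Numerator Σ(Δy_t−Δȳ)(Δy_{t+1}−Δȳ) = -54.2161
Denominator Σ(Δy_t−Δȳ)² = 164.5890
r_1(Δy) = -54.2161 / 164.5890 = -0.329

-0.329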